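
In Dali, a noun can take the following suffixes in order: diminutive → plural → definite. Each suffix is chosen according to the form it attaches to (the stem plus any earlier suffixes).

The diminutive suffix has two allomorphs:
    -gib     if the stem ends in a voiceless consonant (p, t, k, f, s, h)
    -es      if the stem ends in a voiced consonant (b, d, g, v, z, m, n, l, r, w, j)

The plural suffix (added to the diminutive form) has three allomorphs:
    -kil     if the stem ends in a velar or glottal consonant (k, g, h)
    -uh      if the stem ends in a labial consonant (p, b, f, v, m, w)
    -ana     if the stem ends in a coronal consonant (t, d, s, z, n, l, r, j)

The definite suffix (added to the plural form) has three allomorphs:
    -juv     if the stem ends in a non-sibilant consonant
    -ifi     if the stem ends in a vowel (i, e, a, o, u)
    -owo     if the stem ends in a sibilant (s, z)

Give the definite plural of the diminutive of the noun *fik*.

*fik*: final consonant = /k/, voiceless → -gib → *fikgib*.
Since the final consonant of the diminutive form *fikgib* is /b/ (labial), it takes -uh, giving *fikgibuh*.
The final sound of the plural form *fikgibuh* is /h/, which is a non-sibilant consonant, so the definite suffix is -juv, giving *fikgibuhjuv*.

fikgibuhjuv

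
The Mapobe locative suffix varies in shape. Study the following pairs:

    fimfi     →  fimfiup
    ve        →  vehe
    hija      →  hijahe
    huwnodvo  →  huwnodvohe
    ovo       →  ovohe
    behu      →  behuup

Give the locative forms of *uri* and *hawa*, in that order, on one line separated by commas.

uriup, hawahe

The pattern is height harmony: -up when the last vowel of the stem is a high vowel (*fimfi*, *behu*); -he when the last vowel of the stem is a non-high vowel (*ve*, *hija*, *huwnodvo*, *ovo*).
The last vowel of *uri* is /i/, which is a high vowel, so the suffix is -up, giving *uriup*.
*hawa*: last vowel = /a/, a non-high vowel → -he → *hawahe*.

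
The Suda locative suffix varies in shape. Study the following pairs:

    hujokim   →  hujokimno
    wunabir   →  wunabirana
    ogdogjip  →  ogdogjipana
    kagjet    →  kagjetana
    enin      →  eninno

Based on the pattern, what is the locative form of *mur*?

The pattern is nasality of the final consonant: -no when the stem ends in a nasal (*hujokim*, *enin*); -ana when the stem ends in a non-nasal consonant (*wunabir*, *ogdogjip*, *kagjet*).
*mur* — final consonant /r/ (non-nasal) → -ana → *murana*.

murana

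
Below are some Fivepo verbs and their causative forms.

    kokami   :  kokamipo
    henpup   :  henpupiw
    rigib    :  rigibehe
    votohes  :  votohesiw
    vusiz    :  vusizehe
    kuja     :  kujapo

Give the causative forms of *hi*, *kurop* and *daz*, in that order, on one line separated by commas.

The pattern is voicing of the final sound: -iw when the stem ends in a voiceless consonant (*henpup*, *votohes*); -ehe when the stem ends in a voiced consonant (*rigib*, *vusiz*); -po when the stem ends in a vowel (*kokami*, *kuja*).
Since the final sound of *hi* is /i/ (a vowel), it takes -po, giving *hipo*.
*kurop* — final sound /p/ (a voiceless consonant) → -iw → *kuropiw*.
*daz*: final sound = /z/, a voiced consonant → -ehe → *dazehe*.

hipo, kuropiw, dazehe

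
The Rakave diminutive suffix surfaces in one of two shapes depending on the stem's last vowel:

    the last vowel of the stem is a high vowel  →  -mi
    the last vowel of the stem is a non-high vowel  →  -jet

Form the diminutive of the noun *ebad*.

ebadjet

*ebad* — last vowel /a/ (a non-high vowel) → -jet → *ebadjet*.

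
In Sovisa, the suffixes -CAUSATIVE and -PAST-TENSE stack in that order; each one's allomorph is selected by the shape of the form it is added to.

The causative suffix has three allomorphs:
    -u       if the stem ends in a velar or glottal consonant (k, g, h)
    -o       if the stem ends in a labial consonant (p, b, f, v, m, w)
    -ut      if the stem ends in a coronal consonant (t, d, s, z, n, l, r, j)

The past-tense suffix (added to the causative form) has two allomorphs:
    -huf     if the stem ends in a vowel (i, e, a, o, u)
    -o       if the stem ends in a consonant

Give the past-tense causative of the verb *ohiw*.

ohiwohuf

*ohiw* — final consonant /w/ (labial) → -o → *ohiwo*.
Since the final sound of the causative form *ohiwo* is /o/ (a vowel), it takes -huf, giving *ohiwohuf*.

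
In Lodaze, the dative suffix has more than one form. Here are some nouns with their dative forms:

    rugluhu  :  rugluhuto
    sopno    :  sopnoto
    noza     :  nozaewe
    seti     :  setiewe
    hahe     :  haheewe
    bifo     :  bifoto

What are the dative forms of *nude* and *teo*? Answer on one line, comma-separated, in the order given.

The suffix is conditioned by the last vowel: -to when the last vowel of the stem is a rounded vowel (*rugluhu*, *sopno*, *bifo*); -ewe when the last vowel of the stem is an unrounded vowel (*noza*, *seti*, *hahe*).
*nude*: last vowel = /e/, an unrounded vowel → -ewe → *nudeewe*.
*teo* — last vowel /o/ (a rounded vowel) → -to → *teoto*.

nudeewe, teoto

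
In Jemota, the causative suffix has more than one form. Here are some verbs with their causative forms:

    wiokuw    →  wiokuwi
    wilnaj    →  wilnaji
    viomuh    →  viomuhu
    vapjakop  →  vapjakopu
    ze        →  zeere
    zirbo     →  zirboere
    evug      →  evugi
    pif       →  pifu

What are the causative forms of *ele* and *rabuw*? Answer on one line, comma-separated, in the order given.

eleere, rabuwi

Looking at the final sound of each stem: -u when the stem ends in a voiceless consonant (*viomuh*, *vapjakop*, *pif*); -i when the stem ends in a voiced consonant (*wiokuw*, *wilnaj*, *evug*); -ere when the stem ends in a vowel (*ze*, *zirbo*).
*ele* — final sound /e/ (a vowel) → -ere → *eleere*.
Since the final sound of *rabuw* is /w/ (a voiced consonant), it takes -i, giving *rabuwi*.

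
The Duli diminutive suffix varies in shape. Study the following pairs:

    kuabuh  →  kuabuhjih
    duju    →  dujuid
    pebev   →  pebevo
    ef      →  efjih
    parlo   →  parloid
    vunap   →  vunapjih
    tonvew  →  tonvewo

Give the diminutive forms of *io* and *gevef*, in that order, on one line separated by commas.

Looking at the final sound of each stem: -jih when the stem ends in a voiceless consonant (*kuabuh*, *ef*, *vunap*); -o when the stem ends in a voiced consonant (*pebev*, *tonvew*); -id when the stem ends in a vowel (*duju*, *parlo*).
The final sound of *io* is /o/, which is a vowel, so the suffix is -id, giving *ioid*.
The final sound of *gevef* is /f/, which is a voiceless consonant, so the suffix is -jih, giving *gevefjih*.

ioid, gevefjih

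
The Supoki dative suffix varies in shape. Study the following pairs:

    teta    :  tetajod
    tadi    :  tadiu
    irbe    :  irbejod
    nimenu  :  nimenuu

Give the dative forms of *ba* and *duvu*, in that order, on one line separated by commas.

The suffix is conditioned by the last vowel: -u when the last vowel of the stem is a high vowel (*tadi*, *nimenu*); -jod when the last vowel of the stem is a non-high vowel (*teta*, *irbe*).
The last vowel of *ba* is /a/, which is a non-high vowel, so the suffix is -jod, giving *bajod*.
*duvu* — last vowel /u/ (a high vowel) → -u → *duvuu*.

bajod, duvuu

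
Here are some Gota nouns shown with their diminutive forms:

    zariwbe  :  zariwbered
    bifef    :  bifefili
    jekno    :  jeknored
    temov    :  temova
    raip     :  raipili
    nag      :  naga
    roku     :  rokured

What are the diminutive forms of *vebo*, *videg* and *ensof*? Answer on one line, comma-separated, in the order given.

vebored, videga, ensofili

The suffix is conditioned by the final sound: -ili when the stem ends in a voiceless consonant (*bifef*, *raip*); -a when the stem ends in a voiced consonant (*temov*, *nag*); -red when the stem ends in a vowel (*zariwbe*, *jekno*, *roku*).
Since the final sound of *vebo* is /o/ (a vowel), it takes -red, giving *vebored*.
*videg* — final sound /g/ (a voiced consonant) → -a → *videga*.
*ensof* — final sound /f/ (a voiceless consonant) → -ili → *ensofili*.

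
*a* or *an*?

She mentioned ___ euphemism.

The indefinite article is chosen by the initial *sound* of the following word, not its spelling.
*euphemism* begins with the sound /juː/ (eu pronounced /juː/) — a consonant sound.
So the article is *a*: She mentioned a euphemism.

a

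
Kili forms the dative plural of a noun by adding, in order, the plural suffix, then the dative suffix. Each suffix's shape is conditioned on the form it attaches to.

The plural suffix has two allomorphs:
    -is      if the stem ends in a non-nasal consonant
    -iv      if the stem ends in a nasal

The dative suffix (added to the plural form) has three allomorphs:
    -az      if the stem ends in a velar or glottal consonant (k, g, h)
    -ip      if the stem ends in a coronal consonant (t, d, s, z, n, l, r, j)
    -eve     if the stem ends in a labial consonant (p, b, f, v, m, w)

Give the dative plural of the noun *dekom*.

dekomiveve

*dekom*: final consonant = /m/, a nasal → -iv → *dekomiv*.
The final consonant of the plural form *dekomiv* is /v/, which is labial, so the dative suffix is -eve, giving *dekomiveve*.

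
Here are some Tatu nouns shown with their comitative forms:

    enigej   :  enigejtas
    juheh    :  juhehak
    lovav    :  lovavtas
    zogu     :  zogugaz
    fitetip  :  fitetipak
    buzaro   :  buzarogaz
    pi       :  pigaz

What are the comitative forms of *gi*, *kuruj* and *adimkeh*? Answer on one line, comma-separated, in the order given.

The alternation tracks the final sound of the stem — -ak when the stem ends in a voiceless consonant (*juheh*, *fitetip*); -tas when the stem ends in a voiced consonant (*enigej*, *lovav*); -gaz when the stem ends in a vowel (*zogu*, *buzaro*, *pi*).
The final sound of *gi* is /i/, which is a vowel, so the suffix is -gaz, giving *gigaz*.
The final sound of *kuruj* is /j/, which is a voiced consonant, so the suffix is -tas, giving *kurujtas*.
The final sound of *adimkeh* is /h/, which is a voiceless consonant, so the suffix is -ak, giving *adimkehak*.

gigaz, kurujtas, adimkehak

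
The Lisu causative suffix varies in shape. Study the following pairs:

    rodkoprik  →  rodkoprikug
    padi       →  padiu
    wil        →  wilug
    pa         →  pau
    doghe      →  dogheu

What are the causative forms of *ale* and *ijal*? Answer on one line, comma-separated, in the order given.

aleu, ijalug

The pattern is consonant vs. vowel: -ug when the stem ends in a consonant (*rodkoprik*, *wil*); -u when the stem ends in a vowel (*padi*, *pa*, *doghe*).
Since the final sound of *ale* is /e/ (a vowel), it takes -u, giving *aleu*.
*ijal* — final sound /l/ (a consonant) → -ug → *ijalug*.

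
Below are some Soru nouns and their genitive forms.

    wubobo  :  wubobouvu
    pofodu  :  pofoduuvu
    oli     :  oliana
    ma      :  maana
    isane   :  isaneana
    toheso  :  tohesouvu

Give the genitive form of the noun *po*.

pouvu

The suffix is conditioned by the last vowel: -uvu when the last vowel of the stem is a rounded vowel (*wubobo*, *pofodu*, *toheso*); -ana when the last vowel of the stem is an unrounded vowel (*oli*, *ma*, *isane*).
Since the last vowel of *po* is /o/ (a rounded vowel), it takes -uvu, giving *pouvu*.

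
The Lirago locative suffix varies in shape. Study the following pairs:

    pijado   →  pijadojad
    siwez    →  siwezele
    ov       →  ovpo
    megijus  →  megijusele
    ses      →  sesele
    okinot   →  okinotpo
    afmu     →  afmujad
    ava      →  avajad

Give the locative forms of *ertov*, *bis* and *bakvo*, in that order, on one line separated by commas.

ertovpo, bisele, bakvojad

Looking at the final sound of each stem: -ele when the stem ends in a sibilant (*siwez*, *megijus*, *ses*); -po when the stem ends in a non-sibilant consonant (*ov*, *okinot*); -jad when the stem ends in a vowel (*pijado*, *afmu*, *ava*).
*ertov*: final sound = /v/, a non-sibilant consonant → -po → *ertovpo*.
Since the final sound of *bis* is /s/ (a sibilant), it takes -ele, giving *bisele*.
*bakvo*: final sound = /o/, a vowel → -jad → *bakvojad*.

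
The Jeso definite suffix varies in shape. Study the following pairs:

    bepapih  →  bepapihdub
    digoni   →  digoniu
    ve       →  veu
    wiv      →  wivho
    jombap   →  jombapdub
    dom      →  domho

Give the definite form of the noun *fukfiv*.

Looking at the final sound of each stem: -dub when the stem ends in a voiceless consonant (*bepapih*, *jombap*); -ho when the stem ends in a voiced consonant (*wiv*, *dom*); -u when the stem ends in a vowel (*digoni*, *ve*).
Since the final sound of *fukfiv* is /v/ (a voiced consonant), it takes -ho, giving *fukfivho*.

fukfivho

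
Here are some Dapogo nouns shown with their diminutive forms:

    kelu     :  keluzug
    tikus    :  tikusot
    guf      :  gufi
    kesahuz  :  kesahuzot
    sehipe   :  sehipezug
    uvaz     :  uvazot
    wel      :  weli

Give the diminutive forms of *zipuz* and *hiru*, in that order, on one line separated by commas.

zipuzot, hiruzug

Looking at the final sound of each stem: -ot when the stem ends in a sibilant (*tikus*, *kesahuz*, *uvaz*); -i when the stem ends in a non-sibilant consonant (*guf*, *wel*); -zug when the stem ends in a vowel (*kelu*, *sehipe*).
The final sound of *zipuz* is /z/, which is a sibilant, so the suffix is -ot, giving *zipuzot*.
The final sound of *hiru* is /u/, which is a vowel, so the suffix is -zug, giving *hiruzug*.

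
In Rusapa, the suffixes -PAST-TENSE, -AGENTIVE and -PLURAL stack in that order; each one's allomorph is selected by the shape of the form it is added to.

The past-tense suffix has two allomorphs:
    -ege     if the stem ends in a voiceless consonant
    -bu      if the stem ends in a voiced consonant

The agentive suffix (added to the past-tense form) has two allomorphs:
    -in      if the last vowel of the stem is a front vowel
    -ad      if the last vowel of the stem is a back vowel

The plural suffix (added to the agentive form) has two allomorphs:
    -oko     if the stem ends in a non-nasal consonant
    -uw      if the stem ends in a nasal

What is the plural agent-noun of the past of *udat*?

udategeinuw

*udat*: final consonant = /t/, voiceless → -ege → *udatege*.
Since the last vowel of the past-tense form *udatege* is /e/ (a front vowel), it takes -in, giving *udategein*.
The final consonant of the agentive form *udategein* is /n/, which is a nasal, so the plural suffix is -uw, giving *udategeinuw*.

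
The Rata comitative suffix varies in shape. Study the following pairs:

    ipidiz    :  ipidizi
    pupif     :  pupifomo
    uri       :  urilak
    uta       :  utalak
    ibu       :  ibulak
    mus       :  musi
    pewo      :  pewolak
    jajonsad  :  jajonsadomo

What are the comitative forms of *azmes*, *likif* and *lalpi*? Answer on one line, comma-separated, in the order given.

The alternation tracks the final sound of the stem — -i when the stem ends in a sibilant (*ipidiz*, *mus*); -omo when the stem ends in a non-sibilant consonant (*pupif*, *jajonsad*); -lak when the stem ends in a vowel (*uri*, *uta*, *ibu*, *pewo*).
The final sound of *azmes* is /s/, which is a sibilant, so the suffix is -i, giving *azmesi*.
Since the final sound of *likif* is /f/ (a non-sibilant consonant), it takes -omo, giving *likifomo*.
The final sound of *lalpi* is /i/, which is a vowel, so the suffix is -lak, giving *lalpilak*.

azmesi, likifomo, lalpilak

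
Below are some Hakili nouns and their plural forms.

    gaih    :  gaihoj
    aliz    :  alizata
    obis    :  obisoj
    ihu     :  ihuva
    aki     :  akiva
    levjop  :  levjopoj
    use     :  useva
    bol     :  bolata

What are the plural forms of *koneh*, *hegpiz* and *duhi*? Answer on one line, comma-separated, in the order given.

The alternation tracks the final sound of the stem — -oj when the stem ends in a voiceless consonant (*gaih*, *obis*, *levjop*); -ata when the stem ends in a voiced consonant (*aliz*, *bol*); -va when the stem ends in a vowel (*ihu*, *aki*, *use*).
*koneh*: final sound = /h/, a voiceless consonant → -oj → *konehoj*.
*hegpiz* — final sound /z/ (a voiced consonant) → -ata → *hegpizata*.
*duhi*: final sound = /i/, a vowel → -va → *duhiva*.

konehoj, hegpizata, duhiva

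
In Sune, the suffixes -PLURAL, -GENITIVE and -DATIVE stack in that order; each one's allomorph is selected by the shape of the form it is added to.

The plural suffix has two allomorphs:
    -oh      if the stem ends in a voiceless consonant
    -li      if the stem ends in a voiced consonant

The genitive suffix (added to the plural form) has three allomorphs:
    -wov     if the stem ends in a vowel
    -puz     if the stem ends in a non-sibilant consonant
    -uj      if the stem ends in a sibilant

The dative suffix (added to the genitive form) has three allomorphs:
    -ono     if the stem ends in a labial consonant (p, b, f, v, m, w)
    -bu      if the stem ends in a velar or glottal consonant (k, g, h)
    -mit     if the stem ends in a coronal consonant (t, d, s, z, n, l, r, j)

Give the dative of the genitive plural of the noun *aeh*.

*aeh* — final consonant /h/ (voiceless) → -oh → *aehoh*.
The plural form *aehoh* — final sound /h/ (a non-sibilant consonant) → -puz → *aehohpuz*.
Since the final consonant of the genitive form *aehohpuz* is /z/ (coronal), it takes -mit, giving *aehohpuzmit*.

aehohpuzmit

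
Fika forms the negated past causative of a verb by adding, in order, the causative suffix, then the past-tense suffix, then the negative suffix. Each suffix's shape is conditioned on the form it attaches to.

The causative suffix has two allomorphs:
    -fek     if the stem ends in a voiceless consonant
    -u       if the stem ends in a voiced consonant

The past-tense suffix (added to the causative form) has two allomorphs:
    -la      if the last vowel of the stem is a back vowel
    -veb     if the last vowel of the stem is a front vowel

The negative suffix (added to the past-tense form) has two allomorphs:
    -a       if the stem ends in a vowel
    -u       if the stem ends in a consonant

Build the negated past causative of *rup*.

*rup* — final consonant /p/ (voiceless) → -fek → *rupfek*.
The causative form *rupfek* — last vowel /e/ (a front vowel) → -veb → *rupfekveb*.
The final sound of the past-tense form *rupfekveb* is /b/, which is a consonant, so the negative suffix is -u, giving *rupfekvebu*.

rupfekvebu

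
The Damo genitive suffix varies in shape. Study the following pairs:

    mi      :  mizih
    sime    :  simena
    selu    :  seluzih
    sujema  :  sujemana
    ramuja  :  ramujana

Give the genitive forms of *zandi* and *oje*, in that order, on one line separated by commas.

zandizih, ojena

The suffix is conditioned by the last vowel: -zih when the last vowel of the stem is a high vowel (*mi*, *selu*); -na when the last vowel of the stem is a non-high vowel (*sime*, *sujema*, *ramuja*).
The last vowel of *zandi* is /i/, which is a high vowel, so the suffix is -zih, giving *zandizih*.
The last vowel of *oje* is /e/, which is a non-high vowel, so the suffix is -na, giving *ojena*.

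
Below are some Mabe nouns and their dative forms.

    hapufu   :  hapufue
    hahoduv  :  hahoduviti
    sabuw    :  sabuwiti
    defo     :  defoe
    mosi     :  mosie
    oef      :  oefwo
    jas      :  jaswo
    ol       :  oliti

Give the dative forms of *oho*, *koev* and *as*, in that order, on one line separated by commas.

The suffix is conditioned by the final sound: -wo when the stem ends in a voiceless consonant (*oef*, *jas*); -iti when the stem ends in a voiced consonant (*hahoduv*, *sabuw*, *ol*); -e when the stem ends in a vowel (*hapufu*, *defo*, *mosi*).
*oho*: final sound = /o/, a vowel → -e → *ohoe*.
*koev* — final sound /v/ (a voiced consonant) → -iti → *koeviti*.
The final sound of *as* is /s/, which is a voiceless consonant, so the suffix is -wo, giving *aswo*.

ohoe, koeviti, aswo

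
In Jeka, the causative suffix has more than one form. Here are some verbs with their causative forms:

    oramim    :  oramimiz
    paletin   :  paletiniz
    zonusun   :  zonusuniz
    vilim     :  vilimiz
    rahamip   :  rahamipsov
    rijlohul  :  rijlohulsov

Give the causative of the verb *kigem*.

The alternation tracks the final consonant of the stem — -iz when the stem ends in a nasal (*oramim*, *paletin*, *zonusun*, *vilim*); -sov when the stem ends in a non-nasal consonant (*rahamip*, *rijlohul*).
Since the final consonant of *kigem* is /m/ (a nasal), it takes -iz, giving *kigemiz*.

kigemiz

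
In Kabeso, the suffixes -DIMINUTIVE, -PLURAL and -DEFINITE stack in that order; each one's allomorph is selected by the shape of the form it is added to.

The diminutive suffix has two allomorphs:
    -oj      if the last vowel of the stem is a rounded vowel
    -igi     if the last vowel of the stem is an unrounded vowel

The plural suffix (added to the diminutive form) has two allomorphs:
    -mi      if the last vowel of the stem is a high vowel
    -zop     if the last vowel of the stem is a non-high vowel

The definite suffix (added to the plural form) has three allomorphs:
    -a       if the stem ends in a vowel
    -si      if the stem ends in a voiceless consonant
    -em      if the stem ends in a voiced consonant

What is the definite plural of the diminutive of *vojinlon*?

*vojinlon* — last vowel /o/ (a rounded vowel) → -oj → *vojinlonoj*.
The last vowel of the diminutive form *vojinlonoj* is /o/, which is a non-high vowel, so the plural suffix is -zop, giving *vojinlonojzop*.
Since the final sound of the plural form *vojinlonojzop* is /p/ (a voiceless consonant), it takes -si, giving *vojinlonojzopsi*.

vojinlonojzopsi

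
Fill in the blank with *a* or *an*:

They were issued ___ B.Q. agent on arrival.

The indefinite article is chosen by the initial *sound* of the following word, not its spelling.
The initialism *B.Q.* is read letter by letter; the first letter, B, is pronounced /biː/, which begins with a consonant sound.
So the article is *a*: They were issued a B.Q. agent on arrival.

a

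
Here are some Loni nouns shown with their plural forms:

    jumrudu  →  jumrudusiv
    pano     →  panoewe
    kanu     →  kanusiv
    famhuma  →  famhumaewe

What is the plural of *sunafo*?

The pattern is height harmony: -siv when the last vowel of the stem is a high vowel (*jumrudu*, *kanu*); -ewe when the last vowel of the stem is a non-high vowel (*pano*, *famhuma*).
*sunafo* — last vowel /o/ (a non-high vowel) → -ewe → *sunafoewe*.

sunafoewe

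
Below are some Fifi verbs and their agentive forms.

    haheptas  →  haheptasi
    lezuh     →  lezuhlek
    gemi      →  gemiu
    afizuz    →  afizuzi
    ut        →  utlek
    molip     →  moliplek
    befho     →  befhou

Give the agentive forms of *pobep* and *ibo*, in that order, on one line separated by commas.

The alternation tracks the final sound of the stem — -i when the stem ends in a sibilant (*haheptas*, *afizuz*); -lek when the stem ends in a non-sibilant consonant (*lezuh*, *ut*, *molip*); -u when the stem ends in a vowel (*gemi*, *befho*).
*pobep*: final sound = /p/, a non-sibilant consonant → -lek → *pobeplek*.
Since the final sound of *ibo* is /o/ (a vowel), it takes -u, giving *ibou*.

pobeplek, ibou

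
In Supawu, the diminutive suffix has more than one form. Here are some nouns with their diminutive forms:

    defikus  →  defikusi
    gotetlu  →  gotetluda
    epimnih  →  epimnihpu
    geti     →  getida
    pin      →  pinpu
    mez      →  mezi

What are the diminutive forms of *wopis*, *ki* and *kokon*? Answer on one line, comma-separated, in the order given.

The alternation tracks the final sound of the stem — -i when the stem ends in a sibilant (*defikus*, *mez*); -pu when the stem ends in a non-sibilant consonant (*epimnih*, *pin*); -da when the stem ends in a vowel (*gotetlu*, *geti*).
Since the final sound of *wopis* is /s/ (a sibilant), it takes -i, giving *wopisi*.
The final sound of *ki* is /i/, which is a vowel, so the suffix is -da, giving *kida*.
*kokon*: final sound = /n/, a non-sibilant consonant → -pu → *kokonpu*.

wopisi, kida, kokonpu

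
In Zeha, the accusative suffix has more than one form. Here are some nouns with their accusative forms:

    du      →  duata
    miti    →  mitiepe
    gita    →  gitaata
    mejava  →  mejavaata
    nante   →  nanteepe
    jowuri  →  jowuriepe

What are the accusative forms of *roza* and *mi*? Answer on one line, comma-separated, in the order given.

rozaata, miepe

The suffix is conditioned by the last vowel: -epe when the last vowel of the stem is a front vowel (*miti*, *nante*, *jowuri*); -ata when the last vowel of the stem is a back vowel (*du*, *gita*, *mejava*).
*roza*: last vowel = /a/, a back vowel → -ata → *rozaata*.
*mi* — last vowel /i/ (a front vowel) → -epe → *miepe*.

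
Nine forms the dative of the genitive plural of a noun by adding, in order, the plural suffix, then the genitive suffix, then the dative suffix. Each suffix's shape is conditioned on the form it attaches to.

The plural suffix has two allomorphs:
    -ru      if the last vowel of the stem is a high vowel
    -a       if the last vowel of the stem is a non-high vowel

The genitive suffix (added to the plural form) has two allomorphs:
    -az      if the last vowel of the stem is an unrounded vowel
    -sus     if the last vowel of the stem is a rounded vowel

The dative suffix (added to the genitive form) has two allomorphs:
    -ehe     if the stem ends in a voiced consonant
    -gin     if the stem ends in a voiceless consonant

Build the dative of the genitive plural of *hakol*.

hakolaazehe

The last vowel of *hakol* is /o/, which is a non-high vowel, so the plural suffix is -a, giving *hakola*.
The plural form *hakola*: last vowel = /a/, an unrounded vowel → -az → *hakolaaz*.
The final consonant of the genitive form *hakolaaz* is /z/, which is voiced, so the dative suffix is -ehe, giving *hakolaazehe*.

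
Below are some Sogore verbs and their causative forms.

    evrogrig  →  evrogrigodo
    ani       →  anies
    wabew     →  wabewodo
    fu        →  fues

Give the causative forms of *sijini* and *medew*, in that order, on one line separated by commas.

sijinies, medewodo

Looking at the final sound of each stem: -odo when the stem ends in a consonant (*evrogrig*, *wabew*); -es when the stem ends in a vowel (*ani*, *fu*).
*sijini* — final sound /i/ (a vowel) → -es → *sijinies*.
*medew*: final sound = /w/, a consonant → -odo → *medewodo*.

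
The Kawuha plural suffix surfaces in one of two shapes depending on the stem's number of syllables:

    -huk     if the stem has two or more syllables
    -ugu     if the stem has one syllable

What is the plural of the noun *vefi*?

vefihuk

*vefi* has 2 syllables, so the suffix is -huk, giving *vefihuk*.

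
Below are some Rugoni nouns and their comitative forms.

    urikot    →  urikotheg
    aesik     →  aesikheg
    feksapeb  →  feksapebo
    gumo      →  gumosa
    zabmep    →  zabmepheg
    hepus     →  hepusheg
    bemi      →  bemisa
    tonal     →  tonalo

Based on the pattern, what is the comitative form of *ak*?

akheg

Looking at the final sound of each stem: -heg when the stem ends in a voiceless consonant (*urikot*, *aesik*, *zabmep*, *hepus*); -o when the stem ends in a voiced consonant (*feksapeb*, *tonal*); -sa when the stem ends in a vowel (*gumo*, *bemi*).
*ak*: final sound = /k/, a voiceless consonant → -heg → *akheg*.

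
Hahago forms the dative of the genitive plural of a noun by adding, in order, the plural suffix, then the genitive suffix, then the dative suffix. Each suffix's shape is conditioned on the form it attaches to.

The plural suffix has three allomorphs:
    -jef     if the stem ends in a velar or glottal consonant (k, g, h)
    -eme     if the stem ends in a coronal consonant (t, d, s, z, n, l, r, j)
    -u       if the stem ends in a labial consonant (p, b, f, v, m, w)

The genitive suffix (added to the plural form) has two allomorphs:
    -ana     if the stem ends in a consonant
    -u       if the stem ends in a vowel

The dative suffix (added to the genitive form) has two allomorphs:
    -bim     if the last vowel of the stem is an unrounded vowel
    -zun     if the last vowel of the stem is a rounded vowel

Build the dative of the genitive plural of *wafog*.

The final consonant of *wafog* is /g/, which is velar/glottal, so the plural suffix is -jef, giving *wafogjef*.
Since the final sound of the plural form *wafogjef* is /f/ (a consonant), it takes -ana, giving *wafogjefana*.
The last vowel of the genitive form *wafogjefana* is /a/, which is an unrounded vowel, so the dative suffix is -bim, giving *wafogjefanabim*.

wafogjefanabim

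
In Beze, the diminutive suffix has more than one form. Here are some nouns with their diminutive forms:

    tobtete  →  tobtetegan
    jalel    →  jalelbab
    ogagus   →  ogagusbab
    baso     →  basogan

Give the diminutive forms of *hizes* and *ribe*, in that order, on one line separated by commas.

The alternation tracks the final sound of the stem — -bab when the stem ends in a consonant (*jalel*, *ogagus*); -gan when the stem ends in a vowel (*tobtete*, *baso*).
*hizes* — final sound /s/ (a consonant) → -bab → *hizesbab*.
*ribe*: final sound = /e/, a vowel → -gan → *ribegan*.

hizesbab, ribegan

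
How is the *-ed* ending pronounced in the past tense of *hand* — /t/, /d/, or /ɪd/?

/ɪd/

The stem *hand* ends in /t/ or /d/.
The -ed suffix is realized as /ɪd/ after /t, d/; as /t/ after other voiceless consonants; and as /d/ after other voiced sounds.
So -ed on *hand* is pronounced /ɪd/.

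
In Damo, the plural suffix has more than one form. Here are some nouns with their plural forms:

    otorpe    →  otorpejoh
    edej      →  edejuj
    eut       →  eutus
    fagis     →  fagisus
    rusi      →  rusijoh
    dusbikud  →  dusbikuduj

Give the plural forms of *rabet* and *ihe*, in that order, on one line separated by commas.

rabetus, ihejoh

Looking at the final sound of each stem: -us when the stem ends in a voiceless consonant (*eut*, *fagis*); -uj when the stem ends in a voiced consonant (*edej*, *dusbikud*); -joh when the stem ends in a vowel (*otorpe*, *rusi*).
*rabet* — final sound /t/ (a voiceless consonant) → -us → *rabetus*.
The final sound of *ihe* is /e/, which is a vowel, so the suffix is -joh, giving *ihejoh*.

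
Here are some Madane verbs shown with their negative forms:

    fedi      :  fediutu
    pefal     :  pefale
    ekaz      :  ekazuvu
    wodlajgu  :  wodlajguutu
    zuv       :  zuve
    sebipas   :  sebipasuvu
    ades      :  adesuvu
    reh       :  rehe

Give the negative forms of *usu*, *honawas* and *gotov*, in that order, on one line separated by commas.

usuutu, honawasuvu, gotove

Looking at the final sound of each stem: -uvu when the stem ends in a sibilant (*ekaz*, *sebipas*, *ades*); -e when the stem ends in a non-sibilant consonant (*pefal*, *zuv*, *reh*); -utu when the stem ends in a vowel (*fedi*, *wodlajgu*).
*usu*: final sound = /u/, a vowel → -utu → *usuutu*.
*honawas*: final sound = /s/, a sibilant → -uvu → *honawasuvu*.
*gotov* — final sound /v/ (a non-sibilant consonant) → -e → *gotove*.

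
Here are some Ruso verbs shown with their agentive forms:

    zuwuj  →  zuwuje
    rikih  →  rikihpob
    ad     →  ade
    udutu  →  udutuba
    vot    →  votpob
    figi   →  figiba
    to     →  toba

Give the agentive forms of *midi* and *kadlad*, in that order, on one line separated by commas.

midiba, kadlade

The alternation tracks the final sound of the stem — -pob when the stem ends in a voiceless consonant (*rikih*, *vot*); -e when the stem ends in a voiced consonant (*zuwuj*, *ad*); -ba when the stem ends in a vowel (*udutu*, *figi*, *to*).
*midi* — final sound /i/ (a vowel) → -ba → *midiba*.
*kadlad*: final sound = /d/, a voiced consonant → -e → *kadlade*.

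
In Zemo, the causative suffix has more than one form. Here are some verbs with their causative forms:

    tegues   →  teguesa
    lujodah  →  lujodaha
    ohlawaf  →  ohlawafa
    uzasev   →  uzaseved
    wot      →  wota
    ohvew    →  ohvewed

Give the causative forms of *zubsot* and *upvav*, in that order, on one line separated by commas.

zubsota, upvaved

Looking at the final consonant of each stem: -a when the stem ends in a voiceless consonant (*tegues*, *lujodah*, *ohlawaf*, *wot*); -ed when the stem ends in a voiced consonant (*uzasev*, *ohvew*).
*zubsot*: final consonant = /t/, voiceless → -a → *zubsota*.
The final consonant of *upvav* is /v/, which is voiced, so the suffix is -ed, giving *upvaved*.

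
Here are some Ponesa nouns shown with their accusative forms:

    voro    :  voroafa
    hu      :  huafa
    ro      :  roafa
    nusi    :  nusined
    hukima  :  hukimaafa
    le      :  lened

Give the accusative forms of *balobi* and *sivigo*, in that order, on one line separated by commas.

The alternation tracks the last vowel of the stem — -ned when the last vowel of the stem is a front vowel (*nusi*, *le*); -afa when the last vowel of the stem is a back vowel (*voro*, *hu*, *ro*, *hukima*).
Since the last vowel of *balobi* is /i/ (a front vowel), it takes -ned, giving *balobined*.
The last vowel of *sivigo* is /o/, which is a back vowel, so the suffix is -afa, giving *sivigoafa*.

balobined, sivigoafa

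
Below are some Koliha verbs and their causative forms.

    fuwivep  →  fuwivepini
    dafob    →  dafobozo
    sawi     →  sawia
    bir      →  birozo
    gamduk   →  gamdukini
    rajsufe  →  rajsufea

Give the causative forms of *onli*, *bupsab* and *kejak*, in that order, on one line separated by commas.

Looking at the final sound of each stem: -ini when the stem ends in a voiceless consonant (*fuwivep*, *gamduk*); -ozo when the stem ends in a voiced consonant (*dafob*, *bir*); -a when the stem ends in a vowel (*sawi*, *rajsufe*).
*onli* — final sound /i/ (a vowel) → -a → *onlia*.
Since the final sound of *bupsab* is /b/ (a voiced consonant), it takes -ozo, giving *bupsabozo*.
The final sound of *kejak* is /k/, which is a voiceless consonant, so the suffix is -ini, giving *kejakini*.

onlia, bupsabozo, kejakini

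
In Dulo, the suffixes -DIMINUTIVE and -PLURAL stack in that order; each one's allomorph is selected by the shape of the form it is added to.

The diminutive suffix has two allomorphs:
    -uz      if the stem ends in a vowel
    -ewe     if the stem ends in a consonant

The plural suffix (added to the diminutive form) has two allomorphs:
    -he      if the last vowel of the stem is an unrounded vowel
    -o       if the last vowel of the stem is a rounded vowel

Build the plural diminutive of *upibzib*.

upibzibewehe

The final sound of *upibzib* is /b/, which is a consonant, so the diminutive suffix is -ewe, giving *upibzibewe*.
Since the last vowel of the diminutive form *upibzibewe* is /e/ (an unrounded vowel), it takes -he, giving *upibzibewehe*.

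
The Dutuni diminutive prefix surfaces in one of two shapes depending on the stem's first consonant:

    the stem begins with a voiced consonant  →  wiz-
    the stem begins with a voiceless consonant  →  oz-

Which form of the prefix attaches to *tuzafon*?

oz-

*tuzafon* — first consonant /t/ (voiceless) → oz-.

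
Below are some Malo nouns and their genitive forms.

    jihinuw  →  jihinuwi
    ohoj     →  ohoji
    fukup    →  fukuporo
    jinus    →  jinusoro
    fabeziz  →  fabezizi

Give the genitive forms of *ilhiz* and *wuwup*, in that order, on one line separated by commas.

Looking at the final consonant of each stem: -oro when the stem ends in a voiceless consonant (*fukup*, *jinus*); -i when the stem ends in a voiced consonant (*jihinuw*, *ohoj*, *fabeziz*).
The final consonant of *ilhiz* is /z/, which is voiced, so the suffix is -i, giving *ilhizi*.
*wuwup* — final consonant /p/ (voiceless) → -oro → *wuwuporo*.

ilhizi, wuwuporo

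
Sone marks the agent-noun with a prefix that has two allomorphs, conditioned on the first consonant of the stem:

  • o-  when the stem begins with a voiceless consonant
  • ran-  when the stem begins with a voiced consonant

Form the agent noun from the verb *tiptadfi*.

The first consonant of *tiptadfi* is /t/, which is voiceless, so the prefix is o-, giving *otiptadfi*.

otiptadfi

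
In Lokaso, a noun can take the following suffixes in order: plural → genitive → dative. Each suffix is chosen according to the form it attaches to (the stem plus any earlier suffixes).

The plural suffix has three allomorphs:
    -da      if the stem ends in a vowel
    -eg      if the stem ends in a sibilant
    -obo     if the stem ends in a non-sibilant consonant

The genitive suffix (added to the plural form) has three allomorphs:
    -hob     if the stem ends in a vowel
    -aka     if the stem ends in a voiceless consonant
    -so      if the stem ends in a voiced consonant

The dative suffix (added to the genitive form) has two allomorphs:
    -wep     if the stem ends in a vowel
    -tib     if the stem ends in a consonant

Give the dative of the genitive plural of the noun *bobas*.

bobasegsowep

The final sound of *bobas* is /s/, which is a sibilant, so the plural suffix is -eg, giving *bobaseg*.
The plural form *bobaseg*: final sound = /g/, a voiced consonant → -so → *bobasegso*.
The genitive form *bobasegso* — final sound /o/ (a vowel) → -wep → *bobasegsowep*.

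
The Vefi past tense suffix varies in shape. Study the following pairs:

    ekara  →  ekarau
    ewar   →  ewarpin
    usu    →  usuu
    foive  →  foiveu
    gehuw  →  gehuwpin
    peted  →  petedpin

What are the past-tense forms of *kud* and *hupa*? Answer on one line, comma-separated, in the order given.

The pattern is consonant vs. vowel: -pin when the stem ends in a consonant (*ewar*, *gehuw*, *peted*); -u when the stem ends in a vowel (*ekara*, *usu*, *foive*).
The final sound of *kud* is /d/, which is a consonant, so the suffix is -pin, giving *kudpin*.
Since the final sound of *hupa* is /a/ (a vowel), it takes -u, giving *hupau*.

kudpin, hupau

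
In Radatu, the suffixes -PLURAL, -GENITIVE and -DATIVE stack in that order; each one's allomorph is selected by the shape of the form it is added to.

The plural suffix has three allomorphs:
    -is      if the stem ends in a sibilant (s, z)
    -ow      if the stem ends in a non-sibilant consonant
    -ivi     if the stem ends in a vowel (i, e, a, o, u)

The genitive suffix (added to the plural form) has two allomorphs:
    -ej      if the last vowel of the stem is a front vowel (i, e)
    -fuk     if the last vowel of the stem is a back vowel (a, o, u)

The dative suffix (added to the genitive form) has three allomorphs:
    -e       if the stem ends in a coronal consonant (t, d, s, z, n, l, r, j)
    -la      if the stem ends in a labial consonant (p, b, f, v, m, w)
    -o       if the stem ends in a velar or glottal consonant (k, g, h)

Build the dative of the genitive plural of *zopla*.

*zopla*: final sound = /a/, a vowel → -ivi → *zoplaivi*.
The plural form *zoplaivi*: last vowel = /i/, a front vowel → -ej → *zoplaiviej*.
The genitive form *zoplaiviej*: final consonant = /j/, coronal → -e → *zoplaivieje*.

zoplaivieje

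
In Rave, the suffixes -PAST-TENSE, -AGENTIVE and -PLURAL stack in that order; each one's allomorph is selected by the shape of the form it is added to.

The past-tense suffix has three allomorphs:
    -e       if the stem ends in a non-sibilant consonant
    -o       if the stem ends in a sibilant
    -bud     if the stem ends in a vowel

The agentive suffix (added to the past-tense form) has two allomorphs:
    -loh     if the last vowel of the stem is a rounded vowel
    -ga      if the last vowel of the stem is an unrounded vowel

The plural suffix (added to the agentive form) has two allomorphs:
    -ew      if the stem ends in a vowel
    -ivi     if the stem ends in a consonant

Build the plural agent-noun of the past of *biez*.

Since the final sound of *biez* is /z/ (a sibilant), it takes -o, giving *biezo*.
The past-tense form *biezo* — last vowel /o/ (a rounded vowel) → -loh → *biezoloh*.
The final sound of the agentive form *biezoloh* is /h/, which is a consonant, so the plural suffix is -ivi, giving *biezolohivi*.

biezolohivi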